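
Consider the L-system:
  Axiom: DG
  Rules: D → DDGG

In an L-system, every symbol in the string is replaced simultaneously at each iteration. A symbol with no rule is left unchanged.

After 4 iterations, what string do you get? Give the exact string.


Answer: DDGGDDGGGGDDGGDDGGGGGGDDGGDDGGGGDDGGDDGGGGGGGGG

Derivation:
Step 0: DG
Step 1: DDGGG
Step 2: DDGGDDGGGGG
Step 3: DDGGDDGGGGDDGGDDGGGGGGG
Step 4: DDGGDDGGGGDDGGDDGGGGGGDDGGDDGGGGDDGGDDGGGGGGGGG


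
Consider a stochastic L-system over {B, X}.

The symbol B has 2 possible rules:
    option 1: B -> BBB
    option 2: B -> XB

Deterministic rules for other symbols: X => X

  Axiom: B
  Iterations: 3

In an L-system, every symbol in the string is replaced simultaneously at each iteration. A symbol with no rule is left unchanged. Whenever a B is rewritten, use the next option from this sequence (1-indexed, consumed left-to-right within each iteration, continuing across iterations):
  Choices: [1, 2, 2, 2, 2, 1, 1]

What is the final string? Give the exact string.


Answer: XXBXBBBXBBB

Derivation:
Step 0: B
Step 1: BBB  (used choices [1])
Step 2: XBXBXB  (used choices [2, 2, 2])
Step 3: XXBXBBBXBBB  (used choices [2, 1, 1])


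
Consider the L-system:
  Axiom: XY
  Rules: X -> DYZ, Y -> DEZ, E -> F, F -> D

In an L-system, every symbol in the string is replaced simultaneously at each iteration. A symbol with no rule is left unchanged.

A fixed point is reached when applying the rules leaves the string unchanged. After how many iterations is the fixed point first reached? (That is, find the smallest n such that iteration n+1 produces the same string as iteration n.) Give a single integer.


Answer: 4

Derivation:
Step 0: XY
Step 1: DYZDEZ
Step 2: DDEZZDFZ
Step 3: DDFZZDDZ
Step 4: DDDZZDDZ
Step 5: DDDZZDDZ  (unchanged — fixed point at step 4)


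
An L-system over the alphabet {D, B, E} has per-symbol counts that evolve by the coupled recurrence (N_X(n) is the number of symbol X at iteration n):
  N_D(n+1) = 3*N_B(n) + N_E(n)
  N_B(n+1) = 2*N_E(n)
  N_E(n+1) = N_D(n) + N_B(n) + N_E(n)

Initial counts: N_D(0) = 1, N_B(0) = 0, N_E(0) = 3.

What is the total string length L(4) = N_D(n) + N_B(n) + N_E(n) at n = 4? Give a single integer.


Step 0: N_D=1, N_B=0, N_E=3, L=4
Step 1: N_D=3, N_B=6, N_E=4, L=13
Step 2: N_D=22, N_B=8, N_E=13, L=43
Step 3: N_D=37, N_B=26, N_E=43, L=106
Step 4: N_D=121, N_B=86, N_E=106, L=313

Answer: 313


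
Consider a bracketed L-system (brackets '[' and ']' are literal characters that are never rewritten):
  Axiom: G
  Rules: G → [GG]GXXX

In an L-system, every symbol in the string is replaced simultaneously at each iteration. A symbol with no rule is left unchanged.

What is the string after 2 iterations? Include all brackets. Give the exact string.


Step 0: G
Step 1: [GG]GXXX
Step 2: [[GG]GXXX[GG]GXXX][GG]GXXXXXX

Answer: [[GG]GXXX[GG]GXXX][GG]GXXXXXX


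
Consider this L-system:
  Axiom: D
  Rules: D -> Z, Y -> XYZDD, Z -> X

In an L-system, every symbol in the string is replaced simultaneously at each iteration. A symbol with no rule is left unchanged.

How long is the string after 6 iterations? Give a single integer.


Step 0: length = 1
Step 1: length = 1
Step 2: length = 1
Step 3: length = 1
Step 4: length = 1
Step 5: length = 1
Step 6: length = 1

Answer: 1


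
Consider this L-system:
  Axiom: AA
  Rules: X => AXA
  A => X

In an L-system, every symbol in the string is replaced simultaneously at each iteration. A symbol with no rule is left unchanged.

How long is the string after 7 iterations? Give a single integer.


Step 0: length = 2
Step 1: length = 2
Step 2: length = 6
Step 3: length = 10
Step 4: length = 22
Step 5: length = 42
Step 6: length = 86
Step 7: length = 170

Answer: 170


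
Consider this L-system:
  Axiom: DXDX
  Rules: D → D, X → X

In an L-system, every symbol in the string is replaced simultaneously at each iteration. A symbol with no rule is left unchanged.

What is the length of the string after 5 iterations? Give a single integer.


Answer: 4

Derivation:
Step 0: length = 4
Step 1: length = 4
Step 2: length = 4
Step 3: length = 4
Step 4: length = 4
Step 5: length = 4


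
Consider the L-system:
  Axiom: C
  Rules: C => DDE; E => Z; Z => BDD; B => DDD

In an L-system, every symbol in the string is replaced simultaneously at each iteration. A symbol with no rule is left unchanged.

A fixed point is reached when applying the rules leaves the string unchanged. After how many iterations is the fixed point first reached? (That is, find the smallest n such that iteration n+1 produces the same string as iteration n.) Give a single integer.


Step 0: C
Step 1: DDE
Step 2: DDZ
Step 3: DDBDD
Step 4: DDDDDDD
Step 5: DDDDDDD  (unchanged — fixed point at step 4)

Answer: 4


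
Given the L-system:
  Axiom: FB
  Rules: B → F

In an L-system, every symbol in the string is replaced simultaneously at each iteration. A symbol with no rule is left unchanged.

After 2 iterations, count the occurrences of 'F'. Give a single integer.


Step 0: FB  (1 'F')
Step 1: FF  (2 'F')
Step 2: FF  (2 'F')

Answer: 2


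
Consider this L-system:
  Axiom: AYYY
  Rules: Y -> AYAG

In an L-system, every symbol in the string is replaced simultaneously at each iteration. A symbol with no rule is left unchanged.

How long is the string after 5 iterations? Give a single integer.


Step 0: length = 4
Step 1: length = 13
Step 2: length = 22
Step 3: length = 31
Step 4: length = 40
Step 5: length = 49

Answer: 49


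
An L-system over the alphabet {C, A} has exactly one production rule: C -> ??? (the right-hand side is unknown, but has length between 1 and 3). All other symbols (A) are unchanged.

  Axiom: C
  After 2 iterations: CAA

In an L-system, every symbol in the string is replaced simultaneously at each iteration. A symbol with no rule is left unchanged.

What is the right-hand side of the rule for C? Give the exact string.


Trying C -> CA:
  Step 0: C
  Step 1: CA
  Step 2: CAA
Matches the given result.

Answer: CA


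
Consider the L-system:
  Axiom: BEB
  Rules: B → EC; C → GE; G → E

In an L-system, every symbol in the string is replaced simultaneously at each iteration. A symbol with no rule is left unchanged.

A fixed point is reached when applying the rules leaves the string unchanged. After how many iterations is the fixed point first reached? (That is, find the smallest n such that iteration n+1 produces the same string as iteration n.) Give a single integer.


Answer: 3

Derivation:
Step 0: BEB
Step 1: ECEEC
Step 2: EGEEEGE
Step 3: EEEEEEE
Step 4: EEEEEEE  (unchanged — fixed point at step 3)


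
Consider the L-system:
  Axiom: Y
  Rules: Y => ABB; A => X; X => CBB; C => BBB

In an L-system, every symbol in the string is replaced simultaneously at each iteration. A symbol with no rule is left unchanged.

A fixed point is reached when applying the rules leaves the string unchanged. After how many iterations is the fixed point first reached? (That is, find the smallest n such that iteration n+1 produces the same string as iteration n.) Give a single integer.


Answer: 4

Derivation:
Step 0: Y
Step 1: ABB
Step 2: XBB
Step 3: CBBBB
Step 4: BBBBBBB
Step 5: BBBBBBB  (unchanged — fixed point at step 4)


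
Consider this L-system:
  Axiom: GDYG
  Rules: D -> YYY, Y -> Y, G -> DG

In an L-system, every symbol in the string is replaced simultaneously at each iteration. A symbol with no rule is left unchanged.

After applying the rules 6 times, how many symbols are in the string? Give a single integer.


Answer: 38

Derivation:
Step 0: length = 4
Step 1: length = 8
Step 2: length = 14
Step 3: length = 20
Step 4: length = 26
Step 5: length = 32
Step 6: length = 38


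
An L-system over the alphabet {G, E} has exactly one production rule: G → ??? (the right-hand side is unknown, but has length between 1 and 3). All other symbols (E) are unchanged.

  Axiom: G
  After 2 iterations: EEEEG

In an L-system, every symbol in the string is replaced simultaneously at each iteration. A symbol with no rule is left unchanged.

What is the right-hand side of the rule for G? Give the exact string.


Answer: EEG

Derivation:
Trying G → EEG:
  Step 0: G
  Step 1: EEG
  Step 2: EEEEG
Matches the given result.


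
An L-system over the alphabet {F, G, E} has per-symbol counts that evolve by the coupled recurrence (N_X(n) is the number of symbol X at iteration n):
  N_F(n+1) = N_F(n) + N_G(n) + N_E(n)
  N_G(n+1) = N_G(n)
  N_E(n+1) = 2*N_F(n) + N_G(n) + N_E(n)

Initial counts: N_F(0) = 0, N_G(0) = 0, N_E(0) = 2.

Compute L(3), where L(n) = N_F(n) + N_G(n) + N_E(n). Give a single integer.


Answer: 24

Derivation:
Step 0: N_F=0, N_G=0, N_E=2, L=2
Step 1: N_F=2, N_G=0, N_E=2, L=4
Step 2: N_F=4, N_G=0, N_E=6, L=10
Step 3: N_F=10, N_G=0, N_E=14, L=24


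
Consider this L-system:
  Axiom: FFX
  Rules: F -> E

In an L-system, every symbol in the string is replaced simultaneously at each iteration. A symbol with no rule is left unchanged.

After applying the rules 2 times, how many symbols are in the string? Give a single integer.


Answer: 3

Derivation:
Step 0: length = 3
Step 1: length = 3
Step 2: length = 3


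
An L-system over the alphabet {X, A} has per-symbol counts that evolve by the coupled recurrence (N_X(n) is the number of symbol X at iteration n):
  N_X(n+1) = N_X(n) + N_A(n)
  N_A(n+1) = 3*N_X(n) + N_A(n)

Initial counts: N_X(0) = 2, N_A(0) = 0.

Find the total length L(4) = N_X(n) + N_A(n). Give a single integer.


Step 0: N_X=2, N_A=0, L=2
Step 1: N_X=2, N_A=6, L=8
Step 2: N_X=8, N_A=12, L=20
Step 3: N_X=20, N_A=36, L=56
Step 4: N_X=56, N_A=96, L=152

Answer: 152


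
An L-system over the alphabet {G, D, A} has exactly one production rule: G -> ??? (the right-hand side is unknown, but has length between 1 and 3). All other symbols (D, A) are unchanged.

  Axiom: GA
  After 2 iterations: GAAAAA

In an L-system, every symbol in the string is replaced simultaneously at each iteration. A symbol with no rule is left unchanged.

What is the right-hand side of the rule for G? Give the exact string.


Answer: GAA

Derivation:
Trying G -> GAA:
  Step 0: GA
  Step 1: GAAA
  Step 2: GAAAAA
Matches the given result.


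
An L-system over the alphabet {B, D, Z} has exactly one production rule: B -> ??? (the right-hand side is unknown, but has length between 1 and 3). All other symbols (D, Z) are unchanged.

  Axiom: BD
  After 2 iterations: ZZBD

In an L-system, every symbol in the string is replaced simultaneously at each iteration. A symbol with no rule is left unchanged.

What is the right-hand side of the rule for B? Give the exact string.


Answer: ZB

Derivation:
Trying B -> ZB:
  Step 0: BD
  Step 1: ZBD
  Step 2: ZZBD
Matches the given result.


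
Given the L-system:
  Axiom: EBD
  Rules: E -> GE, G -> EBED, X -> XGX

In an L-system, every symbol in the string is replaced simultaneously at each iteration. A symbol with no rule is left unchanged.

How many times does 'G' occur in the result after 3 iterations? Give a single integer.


Answer: 3

Derivation:
Step 0: EBD  (0 'G')
Step 1: GEBD  (1 'G')
Step 2: EBEDGEBD  (1 'G')
Step 3: GEBGEDEBEDGEBD  (3 'G')


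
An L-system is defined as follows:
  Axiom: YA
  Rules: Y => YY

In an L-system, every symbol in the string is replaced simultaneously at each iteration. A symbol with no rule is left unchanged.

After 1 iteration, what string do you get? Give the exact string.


Step 0: YA
Step 1: YYA

Answer: YYA


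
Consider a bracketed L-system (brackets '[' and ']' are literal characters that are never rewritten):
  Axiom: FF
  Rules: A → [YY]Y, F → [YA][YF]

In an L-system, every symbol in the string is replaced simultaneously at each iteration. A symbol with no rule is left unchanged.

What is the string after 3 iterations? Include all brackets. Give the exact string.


Step 0: FF
Step 1: [YA][YF][YA][YF]
Step 2: [Y[YY]Y][Y[YA][YF]][Y[YY]Y][Y[YA][YF]]
Step 3: [Y[YY]Y][Y[Y[YY]Y][Y[YA][YF]]][Y[YY]Y][Y[Y[YY]Y][Y[YA][YF]]]

Answer: [Y[YY]Y][Y[Y[YY]Y][Y[YA][YF]]][Y[YY]Y][Y[Y[YY]Y][Y[YA][YF]]]


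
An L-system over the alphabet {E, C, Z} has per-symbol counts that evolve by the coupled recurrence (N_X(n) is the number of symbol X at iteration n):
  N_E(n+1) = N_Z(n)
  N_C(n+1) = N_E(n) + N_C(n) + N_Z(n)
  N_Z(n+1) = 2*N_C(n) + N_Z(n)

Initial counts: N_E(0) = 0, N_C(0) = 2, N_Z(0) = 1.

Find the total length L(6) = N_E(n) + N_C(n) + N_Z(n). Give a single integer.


Step 0: N_E=0, N_C=2, N_Z=1, L=3
Step 1: N_E=1, N_C=3, N_Z=5, L=9
Step 2: N_E=5, N_C=9, N_Z=11, L=25
Step 3: N_E=11, N_C=25, N_Z=29, L=65
Step 4: N_E=29, N_C=65, N_Z=79, L=173
Step 5: N_E=79, N_C=173, N_Z=209, L=461
Step 6: N_E=209, N_C=461, N_Z=555, L=1225

Answer: 1225


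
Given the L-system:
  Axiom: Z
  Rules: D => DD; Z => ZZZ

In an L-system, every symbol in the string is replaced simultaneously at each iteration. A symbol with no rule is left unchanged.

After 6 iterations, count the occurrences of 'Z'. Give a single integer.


Answer: 729

Derivation:
Step 0: Z  (1 'Z')
Step 1: ZZZ  (3 'Z')
Step 2: ZZZZZZZZZ  (9 'Z')
Step 3: ZZZZZZZZZZZZZZZZZZZZZZZZZZZ  (27 'Z')
Step 4: ZZZZZZZZZZZZZZZZZZZZZZZZZZZZZZZZZZZZZZZZZZZZZZZZZZZZZZZZZZZZZZZZZZZZZZZZZZZZZZZZZ  (81 'Z')
Step 5: ZZZZZZZZZZZZZZZZZZZZZZZZZZZZZZZZZZZZZZZZZZZZZZZZZZZZZZZZZZZZZZZZZZZZZZZZZZZZZZZZZZZZZZZZZZZZZZZZZZZZZZZZZZZZZZZZZZZZZZZZZZZZZZZZZZZZZZZZZZZZZZZZZZZZZZZZZZZZZZZZZZZZZZZZZZZZZZZZZZZZZZZZZZZZZZZZZZZZZZZZZZZZZZZZZZZZZZZZZZZZZZZZZZZZZZZZZZZZZZZZZZZ  (243 'Z')
Step 6: ZZZZZZZZZZZZZZZZZZZZZZZZZZZZZZZZZZZZZZZZZZZZZZZZZZZZZZZZZZZZZZZZZZZZZZZZZZZZZZZZZZZZZZZZZZZZZZZZZZZZZZZZZZZZZZZZZZZZZZZZZZZZZZZZZZZZZZZZZZZZZZZZZZZZZZZZZZZZZZZZZZZZZZZZZZZZZZZZZZZZZZZZZZZZZZZZZZZZZZZZZZZZZZZZZZZZZZZZZZZZZZZZZZZZZZZZZZZZZZZZZZZZZZZZZZZZZZZZZZZZZZZZZZZZZZZZZZZZZZZZZZZZZZZZZZZZZZZZZZZZZZZZZZZZZZZZZZZZZZZZZZZZZZZZZZZZZZZZZZZZZZZZZZZZZZZZZZZZZZZZZZZZZZZZZZZZZZZZZZZZZZZZZZZZZZZZZZZZZZZZZZZZZZZZZZZZZZZZZZZZZZZZZZZZZZZZZZZZZZZZZZZZZZZZZZZZZZZZZZZZZZZZZZZZZZZZZZZZZZZZZZZZZZZZZZZZZZZZZZZZZZZZZZZZZZZZZZZZZZZZZZZZZZZZZZZZZZZZZZZZZZZZZZZZZZZZZZZZZZZZZZZZZZZZZZZZZZZZZZZZZZZZZZZZZZZZZZZZZZZZZZZZZZZZZZZZZZZZZZZZZZZZZZZZZZZZZZZZZZZZZZZZZZZZZZZZZZZZZZZZZZZZZZZZZZZZZZZZZZZZZZZZZZZZZZZZZZZZZZZZZZZZZZZZZZZZZZZZZZZZZZZZZZZZZ  (729 'Z')


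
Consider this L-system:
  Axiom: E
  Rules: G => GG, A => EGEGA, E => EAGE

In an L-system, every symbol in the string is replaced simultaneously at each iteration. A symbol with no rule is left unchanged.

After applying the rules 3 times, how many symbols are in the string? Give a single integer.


Step 0: length = 1
Step 1: length = 4
Step 2: length = 15
Step 3: length = 51

Answer: 51


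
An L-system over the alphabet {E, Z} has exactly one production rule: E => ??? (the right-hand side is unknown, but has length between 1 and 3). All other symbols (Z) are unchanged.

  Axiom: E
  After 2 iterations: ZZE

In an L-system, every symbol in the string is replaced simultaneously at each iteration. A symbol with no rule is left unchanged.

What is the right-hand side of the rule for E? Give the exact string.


Trying E => ZE:
  Step 0: E
  Step 1: ZE
  Step 2: ZZE
Matches the given result.

Answer: ZE


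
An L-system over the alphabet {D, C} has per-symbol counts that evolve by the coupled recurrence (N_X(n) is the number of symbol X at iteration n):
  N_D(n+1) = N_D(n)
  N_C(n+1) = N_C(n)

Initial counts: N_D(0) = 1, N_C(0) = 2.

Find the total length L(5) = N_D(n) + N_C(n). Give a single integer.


Step 0: N_D=1, N_C=2, L=3
Step 1: N_D=1, N_C=2, L=3
Step 2: N_D=1, N_C=2, L=3
Step 3: N_D=1, N_C=2, L=3
Step 4: N_D=1, N_C=2, L=3
Step 5: N_D=1, N_C=2, L=3

Answer: 3


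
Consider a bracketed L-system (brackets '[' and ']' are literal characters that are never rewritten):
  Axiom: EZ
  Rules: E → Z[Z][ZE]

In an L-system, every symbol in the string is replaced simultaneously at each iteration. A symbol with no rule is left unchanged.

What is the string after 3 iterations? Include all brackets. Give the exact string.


Answer: Z[Z][ZZ[Z][ZZ[Z][ZE]]]Z

Derivation:
Step 0: EZ
Step 1: Z[Z][ZE]Z
Step 2: Z[Z][ZZ[Z][ZE]]Z
Step 3: Z[Z][ZZ[Z][ZZ[Z][ZE]]]Z


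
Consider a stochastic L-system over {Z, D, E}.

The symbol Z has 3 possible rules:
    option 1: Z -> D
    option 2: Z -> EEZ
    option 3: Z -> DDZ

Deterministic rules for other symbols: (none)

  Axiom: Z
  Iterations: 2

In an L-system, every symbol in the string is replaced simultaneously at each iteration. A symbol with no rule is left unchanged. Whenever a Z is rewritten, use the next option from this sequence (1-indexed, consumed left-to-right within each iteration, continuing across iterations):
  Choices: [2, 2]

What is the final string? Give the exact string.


Answer: EEEEZ

Derivation:
Step 0: Z
Step 1: EEZ  (used choices [2])
Step 2: EEEEZ  (used choices [2])


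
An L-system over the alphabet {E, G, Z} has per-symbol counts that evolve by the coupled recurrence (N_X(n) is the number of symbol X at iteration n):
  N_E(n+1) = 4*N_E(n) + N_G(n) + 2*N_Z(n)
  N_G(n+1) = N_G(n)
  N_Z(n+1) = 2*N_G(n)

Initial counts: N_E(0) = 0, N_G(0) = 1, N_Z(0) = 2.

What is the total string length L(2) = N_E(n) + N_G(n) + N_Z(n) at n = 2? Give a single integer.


Step 0: N_E=0, N_G=1, N_Z=2, L=3
Step 1: N_E=5, N_G=1, N_Z=2, L=8
Step 2: N_E=25, N_G=1, N_Z=2, L=28

Answer: 28


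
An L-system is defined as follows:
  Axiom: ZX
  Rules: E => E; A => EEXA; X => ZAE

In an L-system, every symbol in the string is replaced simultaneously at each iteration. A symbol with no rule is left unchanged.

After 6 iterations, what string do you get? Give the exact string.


Answer: ZZEEZEEZEEXAEEEZAEEEXAEEEZEEZAEEEXAEEEZEEXAEEEZAEEEXAE

Derivation:
Step 0: ZX
Step 1: ZZAE
Step 2: ZZEEXAE
Step 3: ZZEEZAEEEXAE
Step 4: ZZEEZEEXAEEEZAEEEXAE
Step 5: ZZEEZEEZAEEEXAEEEZEEXAEEEZAEEEXAE
Step 6: ZZEEZEEZEEXAEEEZAEEEXAEEEZEEZAEEEXAEEEZEEXAEEEZAEEEXAE


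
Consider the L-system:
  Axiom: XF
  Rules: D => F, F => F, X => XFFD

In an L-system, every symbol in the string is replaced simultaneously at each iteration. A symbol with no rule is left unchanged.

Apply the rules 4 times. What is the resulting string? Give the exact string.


Answer: XFFDFFFFFFFFFF

Derivation:
Step 0: XF
Step 1: XFFDF
Step 2: XFFDFFFF
Step 3: XFFDFFFFFFF
Step 4: XFFDFFFFFFFFFF


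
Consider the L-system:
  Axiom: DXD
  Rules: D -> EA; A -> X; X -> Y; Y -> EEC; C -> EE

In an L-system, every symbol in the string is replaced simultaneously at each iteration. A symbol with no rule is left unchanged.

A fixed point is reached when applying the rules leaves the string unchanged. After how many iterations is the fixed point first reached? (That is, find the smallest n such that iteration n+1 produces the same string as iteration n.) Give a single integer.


Step 0: DXD
Step 1: EAYEA
Step 2: EXEECEX
Step 3: EYEEEEEY
Step 4: EEECEEEEEEEC
Step 5: EEEEEEEEEEEEEE
Step 6: EEEEEEEEEEEEEE  (unchanged — fixed point at step 5)

Answer: 5


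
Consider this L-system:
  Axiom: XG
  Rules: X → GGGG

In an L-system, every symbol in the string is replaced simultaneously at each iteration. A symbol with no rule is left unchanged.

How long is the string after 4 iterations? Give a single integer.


Answer: 5

Derivation:
Step 0: length = 2
Step 1: length = 5
Step 2: length = 5
Step 3: length = 5
Step 4: length = 5


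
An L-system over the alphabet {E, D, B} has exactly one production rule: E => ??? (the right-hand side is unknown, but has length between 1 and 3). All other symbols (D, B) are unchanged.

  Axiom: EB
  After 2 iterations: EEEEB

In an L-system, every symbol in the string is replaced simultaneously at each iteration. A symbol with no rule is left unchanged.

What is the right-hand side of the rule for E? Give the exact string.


Trying E => EE:
  Step 0: EB
  Step 1: EEB
  Step 2: EEEEB
Matches the given result.

Answer: EE


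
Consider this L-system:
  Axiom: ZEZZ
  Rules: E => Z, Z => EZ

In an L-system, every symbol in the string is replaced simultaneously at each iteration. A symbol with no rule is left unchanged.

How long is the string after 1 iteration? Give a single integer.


Answer: 7

Derivation:
Step 0: length = 4
Step 1: length = 7


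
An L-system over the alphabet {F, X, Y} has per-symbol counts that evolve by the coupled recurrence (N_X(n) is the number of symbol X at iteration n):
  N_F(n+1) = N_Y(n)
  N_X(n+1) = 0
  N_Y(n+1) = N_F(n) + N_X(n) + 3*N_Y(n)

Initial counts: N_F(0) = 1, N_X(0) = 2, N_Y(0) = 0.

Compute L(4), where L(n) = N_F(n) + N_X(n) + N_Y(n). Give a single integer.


Answer: 129

Derivation:
Step 0: N_F=1, N_X=2, N_Y=0, L=3
Step 1: N_F=0, N_X=0, N_Y=3, L=3
Step 2: N_F=3, N_X=0, N_Y=9, L=12
Step 3: N_F=9, N_X=0, N_Y=30, L=39
Step 4: N_F=30, N_X=0, N_Y=99, L=129


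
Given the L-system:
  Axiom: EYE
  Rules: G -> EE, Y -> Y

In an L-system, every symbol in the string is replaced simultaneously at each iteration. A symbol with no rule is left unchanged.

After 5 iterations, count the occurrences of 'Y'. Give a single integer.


Step 0: EYE  (1 'Y')
Step 1: EYE  (1 'Y')
Step 2: EYE  (1 'Y')
Step 3: EYE  (1 'Y')
Step 4: EYE  (1 'Y')
Step 5: EYE  (1 'Y')

Answer: 1


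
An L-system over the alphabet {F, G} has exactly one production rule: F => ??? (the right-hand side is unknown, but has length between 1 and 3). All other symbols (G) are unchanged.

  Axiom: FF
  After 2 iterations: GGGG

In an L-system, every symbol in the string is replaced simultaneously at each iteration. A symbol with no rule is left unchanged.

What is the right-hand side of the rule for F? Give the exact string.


Answer: GG

Derivation:
Trying F => GG:
  Step 0: FF
  Step 1: GGGG
  Step 2: GGGG
Matches the given result.


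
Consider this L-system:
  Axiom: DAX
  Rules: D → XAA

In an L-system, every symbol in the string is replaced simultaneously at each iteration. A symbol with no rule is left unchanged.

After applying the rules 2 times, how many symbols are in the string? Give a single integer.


Answer: 5

Derivation:
Step 0: length = 3
Step 1: length = 5
Step 2: length = 5


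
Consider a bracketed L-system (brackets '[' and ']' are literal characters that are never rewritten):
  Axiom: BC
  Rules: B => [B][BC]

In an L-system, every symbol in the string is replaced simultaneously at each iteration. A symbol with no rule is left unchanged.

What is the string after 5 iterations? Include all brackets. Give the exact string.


Answer: [[[[[B][BC]][[B][BC]C]][[[B][BC]][[B][BC]C]C]][[[[B][BC]][[B][BC]C]][[[B][BC]][[B][BC]C]C]C]][[[[[B][BC]][[B][BC]C]][[[B][BC]][[B][BC]C]C]][[[[B][BC]][[B][BC]C]][[[B][BC]][[B][BC]C]C]C]C]C

Derivation:
Step 0: BC
Step 1: [B][BC]C
Step 2: [[B][BC]][[B][BC]C]C
Step 3: [[[B][BC]][[B][BC]C]][[[B][BC]][[B][BC]C]C]C
Step 4: [[[[B][BC]][[B][BC]C]][[[B][BC]][[B][BC]C]C]][[[[B][BC]][[B][BC]C]][[[B][BC]][[B][BC]C]C]C]C
Step 5: [[[[[B][BC]][[B][BC]C]][[[B][BC]][[B][BC]C]C]][[[[B][BC]][[B][BC]C]][[[B][BC]][[B][BC]C]C]C]][[[[[B][BC]][[B][BC]C]][[[B][BC]][[B][BC]C]C]][[[[B][BC]][[B][BC]C]][[[B][BC]][[B][BC]C]C]C]C]C


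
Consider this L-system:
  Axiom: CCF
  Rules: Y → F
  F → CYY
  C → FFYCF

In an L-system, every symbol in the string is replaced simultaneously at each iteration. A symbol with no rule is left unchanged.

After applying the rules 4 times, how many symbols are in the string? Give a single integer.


Answer: 271

Derivation:
Step 0: length = 3
Step 1: length = 13
Step 2: length = 37
Step 3: length = 99
Step 4: length = 271


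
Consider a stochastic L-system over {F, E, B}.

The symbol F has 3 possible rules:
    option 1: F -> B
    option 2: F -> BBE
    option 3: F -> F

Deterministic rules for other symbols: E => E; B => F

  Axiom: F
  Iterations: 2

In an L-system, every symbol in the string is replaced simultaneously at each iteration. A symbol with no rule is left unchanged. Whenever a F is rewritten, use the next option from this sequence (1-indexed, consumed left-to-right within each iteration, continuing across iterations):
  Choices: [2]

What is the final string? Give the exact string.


Answer: FFE

Derivation:
Step 0: F
Step 1: BBE  (used choices [2])
Step 2: FFE  (used choices [])


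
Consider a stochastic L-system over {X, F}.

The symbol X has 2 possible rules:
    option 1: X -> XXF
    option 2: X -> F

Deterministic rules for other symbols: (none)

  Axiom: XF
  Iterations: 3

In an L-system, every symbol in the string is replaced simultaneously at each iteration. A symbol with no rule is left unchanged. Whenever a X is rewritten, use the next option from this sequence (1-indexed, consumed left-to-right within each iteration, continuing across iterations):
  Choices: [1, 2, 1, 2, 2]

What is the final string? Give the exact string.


Step 0: XF
Step 1: XXFF  (used choices [1])
Step 2: FXXFFF  (used choices [2, 1])
Step 3: FFFFFF  (used choices [2, 2])

Answer: FFFFFF


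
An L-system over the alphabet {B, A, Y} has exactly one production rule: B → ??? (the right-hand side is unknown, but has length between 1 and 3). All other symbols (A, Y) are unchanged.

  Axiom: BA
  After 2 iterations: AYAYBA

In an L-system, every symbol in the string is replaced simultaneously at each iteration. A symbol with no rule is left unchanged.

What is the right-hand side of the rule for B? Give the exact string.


Answer: AYB

Derivation:
Trying B → AYB:
  Step 0: BA
  Step 1: AYBA
  Step 2: AYAYBA
Matches the given result.


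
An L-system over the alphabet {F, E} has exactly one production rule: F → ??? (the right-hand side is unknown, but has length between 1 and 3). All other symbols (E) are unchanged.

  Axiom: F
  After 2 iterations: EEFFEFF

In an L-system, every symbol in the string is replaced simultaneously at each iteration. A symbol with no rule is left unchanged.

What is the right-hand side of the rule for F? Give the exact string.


Answer: EFF

Derivation:
Trying F → EFF:
  Step 0: F
  Step 1: EFF
  Step 2: EEFFEFF
Matches the given result.


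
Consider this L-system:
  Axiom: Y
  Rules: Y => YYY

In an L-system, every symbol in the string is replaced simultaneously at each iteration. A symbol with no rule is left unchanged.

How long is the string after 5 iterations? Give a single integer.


Answer: 243

Derivation:
Step 0: length = 1
Step 1: length = 3
Step 2: length = 9
Step 3: length = 27
Step 4: length = 81
Step 5: length = 243


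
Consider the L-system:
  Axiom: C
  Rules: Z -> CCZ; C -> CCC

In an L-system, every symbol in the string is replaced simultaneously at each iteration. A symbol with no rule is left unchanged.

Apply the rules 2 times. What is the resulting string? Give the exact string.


Step 0: C
Step 1: CCC
Step 2: CCCCCCCCC

Answer: CCCCCCCCC


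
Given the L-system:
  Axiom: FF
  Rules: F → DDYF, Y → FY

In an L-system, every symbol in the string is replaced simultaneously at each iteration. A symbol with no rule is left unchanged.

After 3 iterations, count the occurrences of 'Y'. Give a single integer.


Step 0: FF  (0 'Y')
Step 1: DDYFDDYF  (2 'Y')
Step 2: DDFYDDYFDDFYDDYF  (4 'Y')
Step 3: DDDDYFFYDDFYDDYFDDDDYFFYDDFYDDYF  (8 'Y')

Answer: 8


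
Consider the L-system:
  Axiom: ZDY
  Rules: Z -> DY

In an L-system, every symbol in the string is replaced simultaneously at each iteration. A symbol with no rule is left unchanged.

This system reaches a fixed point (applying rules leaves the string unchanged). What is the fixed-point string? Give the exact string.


Answer: DYDY

Derivation:
Step 0: ZDY
Step 1: DYDY
Step 2: DYDY  (unchanged — fixed point at step 1)


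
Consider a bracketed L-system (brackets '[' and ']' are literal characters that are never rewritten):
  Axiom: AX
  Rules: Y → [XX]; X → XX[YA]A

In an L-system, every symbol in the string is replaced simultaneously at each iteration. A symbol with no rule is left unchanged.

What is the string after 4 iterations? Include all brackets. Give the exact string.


Answer: AXX[YA]AXX[YA]A[[XX]A]AXX[YA]AXX[YA]A[[XX]A]A[[XX[YA]AXX[YA]A]A]AXX[YA]AXX[YA]A[[XX]A]AXX[YA]AXX[YA]A[[XX]A]A[[XX[YA]AXX[YA]A]A]A[[XX[YA]AXX[YA]A[[XX]A]AXX[YA]AXX[YA]A[[XX]A]A]A]A

Derivation:
Step 0: AX
Step 1: AXX[YA]A
Step 2: AXX[YA]AXX[YA]A[[XX]A]A
Step 3: AXX[YA]AXX[YA]A[[XX]A]AXX[YA]AXX[YA]A[[XX]A]A[[XX[YA]AXX[YA]A]A]A
Step 4: AXX[YA]AXX[YA]A[[XX]A]AXX[YA]AXX[YA]A[[XX]A]A[[XX[YA]AXX[YA]A]A]AXX[YA]AXX[YA]A[[XX]A]AXX[YA]AXX[YA]A[[XX]A]A[[XX[YA]AXX[YA]A]A]A[[XX[YA]AXX[YA]A[[XX]A]AXX[YA]AXX[YA]A[[XX]A]A]A]A


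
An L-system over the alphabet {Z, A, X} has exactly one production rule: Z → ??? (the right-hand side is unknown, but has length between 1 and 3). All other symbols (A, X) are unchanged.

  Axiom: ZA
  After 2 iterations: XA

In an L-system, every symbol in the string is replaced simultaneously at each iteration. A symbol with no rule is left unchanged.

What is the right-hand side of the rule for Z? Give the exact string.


Trying Z → X:
  Step 0: ZA
  Step 1: XA
  Step 2: XA
Matches the given result.

Answer: X


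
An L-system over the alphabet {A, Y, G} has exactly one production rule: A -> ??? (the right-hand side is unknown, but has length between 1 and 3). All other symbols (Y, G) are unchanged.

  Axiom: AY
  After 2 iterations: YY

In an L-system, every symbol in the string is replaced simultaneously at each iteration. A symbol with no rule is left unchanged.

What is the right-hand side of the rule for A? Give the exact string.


Answer: Y

Derivation:
Trying A -> Y:
  Step 0: AY
  Step 1: YY
  Step 2: YY
Matches the given result.


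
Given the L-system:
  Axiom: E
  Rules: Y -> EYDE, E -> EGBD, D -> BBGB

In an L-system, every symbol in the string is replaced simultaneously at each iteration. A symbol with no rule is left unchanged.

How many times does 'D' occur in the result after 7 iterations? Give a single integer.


Step 0: E  (0 'D')
Step 1: EGBD  (1 'D')
Step 2: EGBDGBBBGB  (1 'D')
Step 3: EGBDGBBBGBGBBBGB  (1 'D')
Step 4: EGBDGBBBGBGBBBGBGBBBGB  (1 'D')
Step 5: EGBDGBBBGBGBBBGBGBBBGBGBBBGB  (1 'D')
Step 6: EGBDGBBBGBGBBBGBGBBBGBGBBBGBGBBBGB  (1 'D')
Step 7: EGBDGBBBGBGBBBGBGBBBGBGBBBGBGBBBGBGBBBGB  (1 'D')

Answer: 1


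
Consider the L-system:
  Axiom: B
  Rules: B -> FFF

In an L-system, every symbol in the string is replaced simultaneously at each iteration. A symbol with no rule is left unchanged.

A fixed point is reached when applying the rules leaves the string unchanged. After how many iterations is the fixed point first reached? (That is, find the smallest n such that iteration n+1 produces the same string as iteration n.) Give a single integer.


Answer: 1

Derivation:
Step 0: B
Step 1: FFF
Step 2: FFF  (unchanged — fixed point at step 1)


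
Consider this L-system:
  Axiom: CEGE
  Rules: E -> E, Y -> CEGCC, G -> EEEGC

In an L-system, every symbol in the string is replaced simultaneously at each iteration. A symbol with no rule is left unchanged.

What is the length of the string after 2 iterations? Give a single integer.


Answer: 12

Derivation:
Step 0: length = 4
Step 1: length = 8
Step 2: length = 12


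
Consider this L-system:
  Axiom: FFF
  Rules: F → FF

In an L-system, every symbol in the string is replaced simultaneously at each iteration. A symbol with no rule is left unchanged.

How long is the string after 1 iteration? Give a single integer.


Step 0: length = 3
Step 1: length = 6

Answer: 6


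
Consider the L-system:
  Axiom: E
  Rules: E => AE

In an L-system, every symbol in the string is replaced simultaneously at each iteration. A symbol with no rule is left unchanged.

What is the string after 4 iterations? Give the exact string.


Step 0: E
Step 1: AE
Step 2: AAE
Step 3: AAAE
Step 4: AAAAE

Answer: AAAAE


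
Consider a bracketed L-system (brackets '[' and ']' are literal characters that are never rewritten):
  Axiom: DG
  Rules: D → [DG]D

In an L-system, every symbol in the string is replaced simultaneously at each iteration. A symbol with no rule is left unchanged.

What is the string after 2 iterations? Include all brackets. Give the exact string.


Step 0: DG
Step 1: [DG]DG
Step 2: [[DG]DG][DG]DG

Answer: [[DG]DG][DG]DG


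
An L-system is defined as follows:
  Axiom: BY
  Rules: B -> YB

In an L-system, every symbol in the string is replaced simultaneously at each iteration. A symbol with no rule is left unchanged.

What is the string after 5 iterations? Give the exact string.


Answer: YYYYYBY

Derivation:
Step 0: BY
Step 1: YBY
Step 2: YYBY
Step 3: YYYBY
Step 4: YYYYBY
Step 5: YYYYYBY


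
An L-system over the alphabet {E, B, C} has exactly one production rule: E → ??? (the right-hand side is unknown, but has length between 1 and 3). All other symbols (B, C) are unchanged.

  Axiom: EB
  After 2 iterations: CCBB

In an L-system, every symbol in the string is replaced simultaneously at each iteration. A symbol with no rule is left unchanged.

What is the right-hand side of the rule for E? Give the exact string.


Trying E → CCB:
  Step 0: EB
  Step 1: CCBB
  Step 2: CCBB
Matches the given result.

Answer: CCB


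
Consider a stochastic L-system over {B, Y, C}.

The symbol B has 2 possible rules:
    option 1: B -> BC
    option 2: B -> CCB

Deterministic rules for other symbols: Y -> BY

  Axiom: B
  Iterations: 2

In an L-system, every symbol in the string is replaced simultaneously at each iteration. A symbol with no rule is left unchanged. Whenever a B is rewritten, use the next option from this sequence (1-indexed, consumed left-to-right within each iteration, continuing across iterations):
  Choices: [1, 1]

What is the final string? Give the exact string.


Step 0: B
Step 1: BC  (used choices [1])
Step 2: BCC  (used choices [1])

Answer: BCC


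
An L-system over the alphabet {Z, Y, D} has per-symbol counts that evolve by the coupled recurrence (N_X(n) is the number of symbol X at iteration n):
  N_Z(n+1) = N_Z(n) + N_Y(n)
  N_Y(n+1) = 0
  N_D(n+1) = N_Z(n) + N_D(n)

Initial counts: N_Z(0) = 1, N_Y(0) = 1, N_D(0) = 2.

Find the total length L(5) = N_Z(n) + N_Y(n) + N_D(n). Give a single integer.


Step 0: N_Z=1, N_Y=1, N_D=2, L=4
Step 1: N_Z=2, N_Y=0, N_D=3, L=5
Step 2: N_Z=2, N_Y=0, N_D=5, L=7
Step 3: N_Z=2, N_Y=0, N_D=7, L=9
Step 4: N_Z=2, N_Y=0, N_D=9, L=11
Step 5: N_Z=2, N_Y=0, N_D=11, L=13

Answer: 13


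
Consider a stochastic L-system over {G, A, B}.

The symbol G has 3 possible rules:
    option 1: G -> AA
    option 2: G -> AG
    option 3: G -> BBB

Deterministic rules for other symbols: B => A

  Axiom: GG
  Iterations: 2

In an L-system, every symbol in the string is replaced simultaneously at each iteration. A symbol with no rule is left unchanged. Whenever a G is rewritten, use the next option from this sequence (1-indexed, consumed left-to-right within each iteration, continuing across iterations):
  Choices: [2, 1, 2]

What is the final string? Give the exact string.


Step 0: GG
Step 1: AGAA  (used choices [2, 1])
Step 2: AAGAA  (used choices [2])

Answer: AAGAA


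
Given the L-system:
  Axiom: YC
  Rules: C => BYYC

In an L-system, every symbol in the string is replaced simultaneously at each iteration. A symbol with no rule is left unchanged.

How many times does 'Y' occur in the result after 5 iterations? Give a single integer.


Step 0: YC  (1 'Y')
Step 1: YBYYC  (3 'Y')
Step 2: YBYYBYYC  (5 'Y')
Step 3: YBYYBYYBYYC  (7 'Y')
Step 4: YBYYBYYBYYBYYC  (9 'Y')
Step 5: YBYYBYYBYYBYYBYYC  (11 'Y')

Answer: 11


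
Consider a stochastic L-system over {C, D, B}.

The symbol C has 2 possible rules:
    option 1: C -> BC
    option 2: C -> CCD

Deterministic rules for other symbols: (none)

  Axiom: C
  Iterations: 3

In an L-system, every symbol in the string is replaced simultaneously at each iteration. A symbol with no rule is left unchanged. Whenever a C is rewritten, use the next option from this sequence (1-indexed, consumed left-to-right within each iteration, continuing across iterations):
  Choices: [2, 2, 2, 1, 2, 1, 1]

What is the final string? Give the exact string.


Step 0: C
Step 1: CCD  (used choices [2])
Step 2: CCDCCDD  (used choices [2, 2])
Step 3: BCCCDDBCBCDD  (used choices [1, 2, 1, 1])

Answer: BCCCDDBCBCDD


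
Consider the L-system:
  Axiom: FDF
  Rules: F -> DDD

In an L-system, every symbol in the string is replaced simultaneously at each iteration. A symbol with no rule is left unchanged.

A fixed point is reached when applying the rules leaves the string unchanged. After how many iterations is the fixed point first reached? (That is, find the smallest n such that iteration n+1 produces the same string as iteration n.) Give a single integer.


Answer: 1

Derivation:
Step 0: FDF
Step 1: DDDDDDD
Step 2: DDDDDDD  (unchanged — fixed point at step 1)


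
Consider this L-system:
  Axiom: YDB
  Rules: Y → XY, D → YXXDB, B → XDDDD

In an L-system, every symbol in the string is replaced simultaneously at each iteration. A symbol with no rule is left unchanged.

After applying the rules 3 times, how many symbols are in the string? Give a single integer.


Step 0: length = 3
Step 1: length = 12
Step 2: length = 38
Step 3: length = 101

Answer: 101


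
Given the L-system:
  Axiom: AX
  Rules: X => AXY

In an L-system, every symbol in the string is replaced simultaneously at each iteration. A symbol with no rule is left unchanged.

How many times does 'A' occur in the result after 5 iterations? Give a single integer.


Step 0: AX  (1 'A')
Step 1: AAXY  (2 'A')
Step 2: AAAXYY  (3 'A')
Step 3: AAAAXYYY  (4 'A')
Step 4: AAAAAXYYYY  (5 'A')
Step 5: AAAAAAXYYYYY  (6 'A')

Answer: 6


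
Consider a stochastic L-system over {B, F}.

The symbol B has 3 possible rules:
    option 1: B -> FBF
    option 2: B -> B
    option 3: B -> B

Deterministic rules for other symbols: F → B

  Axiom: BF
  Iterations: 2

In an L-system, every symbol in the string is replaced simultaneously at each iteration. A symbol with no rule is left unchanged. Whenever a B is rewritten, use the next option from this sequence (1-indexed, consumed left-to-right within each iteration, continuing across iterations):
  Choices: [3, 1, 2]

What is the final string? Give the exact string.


Step 0: BF
Step 1: BB  (used choices [3])
Step 2: FBFB  (used choices [1, 2])

Answer: FBFB


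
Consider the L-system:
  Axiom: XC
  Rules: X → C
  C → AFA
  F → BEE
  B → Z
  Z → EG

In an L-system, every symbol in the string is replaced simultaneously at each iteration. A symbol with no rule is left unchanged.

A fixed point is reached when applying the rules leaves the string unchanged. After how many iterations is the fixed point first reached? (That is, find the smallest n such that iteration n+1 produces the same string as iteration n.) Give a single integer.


Step 0: XC
Step 1: CAFA
Step 2: AFAABEEA
Step 3: ABEEAAZEEA
Step 4: AZEEAAEGEEA
Step 5: AEGEEAAEGEEA
Step 6: AEGEEAAEGEEA  (unchanged — fixed point at step 5)

Answer: 5


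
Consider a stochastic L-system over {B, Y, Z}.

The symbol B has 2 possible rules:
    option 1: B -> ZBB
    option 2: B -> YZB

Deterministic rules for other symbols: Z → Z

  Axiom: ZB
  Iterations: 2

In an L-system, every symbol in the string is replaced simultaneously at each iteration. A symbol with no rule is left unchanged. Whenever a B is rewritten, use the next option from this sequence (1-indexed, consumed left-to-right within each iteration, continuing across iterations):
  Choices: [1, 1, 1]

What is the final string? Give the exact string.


Answer: ZZZBBZBB

Derivation:
Step 0: ZB
Step 1: ZZBB  (used choices [1])
Step 2: ZZZBBZBB  (used choices [1, 1])


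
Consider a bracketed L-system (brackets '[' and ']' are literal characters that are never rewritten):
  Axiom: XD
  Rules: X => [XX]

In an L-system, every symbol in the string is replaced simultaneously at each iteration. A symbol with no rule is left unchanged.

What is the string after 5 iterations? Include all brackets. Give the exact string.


Step 0: XD
Step 1: [XX]D
Step 2: [[XX][XX]]D
Step 3: [[[XX][XX]][[XX][XX]]]D
Step 4: [[[[XX][XX]][[XX][XX]]][[[XX][XX]][[XX][XX]]]]D
Step 5: [[[[[XX][XX]][[XX][XX]]][[[XX][XX]][[XX][XX]]]][[[[XX][XX]][[XX][XX]]][[[XX][XX]][[XX][XX]]]]]D

Answer: [[[[[XX][XX]][[XX][XX]]][[[XX][XX]][[XX][XX]]]][[[[XX][XX]][[XX][XX]]][[[XX][XX]][[XX][XX]]]]]D
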